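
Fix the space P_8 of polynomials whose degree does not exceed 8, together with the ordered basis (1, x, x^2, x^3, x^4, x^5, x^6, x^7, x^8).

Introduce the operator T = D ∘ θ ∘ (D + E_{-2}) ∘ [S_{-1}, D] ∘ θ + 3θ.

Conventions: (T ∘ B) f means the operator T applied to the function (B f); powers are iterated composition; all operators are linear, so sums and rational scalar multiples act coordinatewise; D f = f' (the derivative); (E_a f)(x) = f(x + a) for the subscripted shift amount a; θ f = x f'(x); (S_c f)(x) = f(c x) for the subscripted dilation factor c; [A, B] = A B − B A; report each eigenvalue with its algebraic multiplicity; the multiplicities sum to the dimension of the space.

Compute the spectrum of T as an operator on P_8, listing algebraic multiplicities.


λ = 0 (multiplicity 1), λ = 3 (multiplicity 1), λ = 6 (multiplicity 1), λ = 9 (multiplicity 1), λ = 12 (multiplicity 1), λ = 15 (multiplicity 1), λ = 18 (multiplicity 1), λ = 21 (multiplicity 1), λ = 24 (multiplicity 1)

image of 1: 0
image of x: 3x
image of x^2: 6x^2 - 8
image of x^3: 9x^3 + 72x - 36
image of x^4: 12x^4 - 288x^2 + 384x - 384
image of x^5: 15x^5 + 800x^3 - 1800x^2 + 4800x - 1600
image of x^6: 18x^6 - 1800x^4 + 5760x^3 - 25920x^2 + 23040x - 5760
image of x^7: 21x^7 + 3528x^5 - 14700x^4 + 94080x^3 - 141120x^2 + 94080x - 18816
image of x^8: 24x^8 - 6272x^6 + 32256x^5 - 268800x^4 + 573440x^3 - 645120x^2 + 344064x - 57344
the matrix is upper triangular; its diagonal is (0, 3, 6, 9, 12, 15, 18, 21, 24)
for a triangular matrix the eigenvalues are the diagonal entries, with algebraic multiplicity their repetition count


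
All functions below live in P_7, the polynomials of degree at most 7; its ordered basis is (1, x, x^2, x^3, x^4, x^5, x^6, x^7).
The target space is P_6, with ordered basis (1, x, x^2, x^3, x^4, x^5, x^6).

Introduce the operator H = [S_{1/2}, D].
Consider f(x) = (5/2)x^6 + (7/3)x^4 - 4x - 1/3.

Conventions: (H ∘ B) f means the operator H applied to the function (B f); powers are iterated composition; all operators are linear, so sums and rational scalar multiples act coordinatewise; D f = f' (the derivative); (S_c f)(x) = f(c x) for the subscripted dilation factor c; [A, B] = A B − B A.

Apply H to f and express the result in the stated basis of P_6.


the image equals g(x) = (15/64)x^5 + (7/12)x^3 - 2

D f = 15x^5 + (28/3)x^3 - 4
S_{1/2} D f = (15/32)x^5 + (7/6)x^3 - 4
S_{1/2} f = (5/128)x^6 + (7/48)x^4 - 2x - 1/3
D S_{1/2} f = (15/64)x^5 + (7/12)x^3 - 2
[S_{1/2}, D] f = (15/64)x^5 + (7/12)x^3 - 2


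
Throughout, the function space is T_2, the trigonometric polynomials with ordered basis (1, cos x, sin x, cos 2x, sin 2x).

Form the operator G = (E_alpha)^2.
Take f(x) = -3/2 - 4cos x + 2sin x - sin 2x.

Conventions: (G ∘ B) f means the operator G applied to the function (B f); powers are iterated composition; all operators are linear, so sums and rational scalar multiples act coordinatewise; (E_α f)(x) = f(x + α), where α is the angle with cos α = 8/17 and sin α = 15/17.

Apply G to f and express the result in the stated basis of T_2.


the result is g(x) = -3/2 + (1124/289)cos x + (638/289)sin x + (77280/83521)cos 2x + (31679/83521)sin 2x

E_alpha f = -3/2 - (2/17)cos x + (76/17)sin x - (240/289)cos 2x + (161/289)sin 2x
E_alpha E_alpha f = -3/2 + (1124/289)cos x + (638/289)sin x + (77280/83521)cos 2x + (31679/83521)sin 2x


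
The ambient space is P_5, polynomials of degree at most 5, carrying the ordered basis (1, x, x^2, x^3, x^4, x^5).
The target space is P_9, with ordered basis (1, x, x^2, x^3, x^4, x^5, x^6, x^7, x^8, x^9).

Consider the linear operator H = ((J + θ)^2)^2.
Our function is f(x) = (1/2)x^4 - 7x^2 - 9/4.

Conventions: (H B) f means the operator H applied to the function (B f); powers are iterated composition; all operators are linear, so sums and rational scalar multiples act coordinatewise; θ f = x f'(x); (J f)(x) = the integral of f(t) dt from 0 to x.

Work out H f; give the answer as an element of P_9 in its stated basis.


J f = (1/10)x^5 - (7/3)x^3 - (9/4)x
θ f = 2x^4 - 14x^2
(J + θ) f = (1/10)x^5 + 2x^4 - (7/3)x^3 - 14x^2 - (9/4)x
J (J + θ) f = (1/60)x^6 + (2/5)x^5 - (7/12)x^4 - (14/3)x^3 - (9/8)x^2
θ (J + θ) f = (1/2)x^5 + 8x^4 - 7x^3 - 28x^2 - (9/4)x
(J + θ) (J + θ) f = (1/60)x^6 + (9/10)x^5 + (89/12)x^4 - (35/3)x^3 - (233/8)x^2 - (9/4)x
J (J + θ)^2 f = (1/420)x^7 + (3/20)x^6 + (89/60)x^5 - (35/12)x^4 - (233/24)x^3 - (9/8)x^2
θ (J + θ)^2 f = (1/10)x^6 + (9/2)x^5 + (89/3)x^4 - 35x^3 - (233/4)x^2 - (9/4)x
(J + θ) (J + θ)^2 f = (1/420)x^7 + (1/4)x^6 + (359/60)x^5 + (107/4)x^4 - (1073/24)x^3 - (475/8)x^2 - (9/4)x
J (J + θ) (J + θ)^2 f = (1/3360)x^8 + (1/28)x^7 + (359/360)x^6 + (107/20)x^5 - (1073/96)x^4 - (475/24)x^3 - (9/8)x^2
θ (J + θ) (J + θ)^2 f = (1/60)x^7 + (3/2)x^6 + (359/12)x^5 + 107x^4 - (1073/8)x^3 - (475/4)x^2 - (9/4)x
(J + θ) (J + θ) (J + θ)^2 f = (1/3360)x^8 + (11/210)x^7 + (899/360)x^6 + (529/15)x^5 + (9199/96)x^4 - (1847/12)x^3 - (959/8)x^2 - (9/4)x

the result is g(x) = (1/3360)x^8 + (11/210)x^7 + (899/360)x^6 + (529/15)x^5 + (9199/96)x^4 - (1847/12)x^3 - (959/8)x^2 - (9/4)x


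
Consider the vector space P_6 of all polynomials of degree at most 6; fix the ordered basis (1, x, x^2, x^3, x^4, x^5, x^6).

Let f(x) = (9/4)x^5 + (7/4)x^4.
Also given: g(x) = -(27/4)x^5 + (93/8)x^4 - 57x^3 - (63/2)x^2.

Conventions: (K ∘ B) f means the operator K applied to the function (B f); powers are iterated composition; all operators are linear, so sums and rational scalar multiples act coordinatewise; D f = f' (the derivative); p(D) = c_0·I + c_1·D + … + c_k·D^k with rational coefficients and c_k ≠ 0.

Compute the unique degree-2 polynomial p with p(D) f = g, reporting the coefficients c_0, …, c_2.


p(D) = -3·I + (3/2)·D − (3/2)·D^2, i.e. c_0 = -3, c_1 = 3/2, c_2 = -3/2

D^0 f = (9/4)x^5 + (7/4)x^4
D^1 f = (45/4)x^4 + 7x^3
D^2 f = 45x^3 + 21x^2
matching coefficients of g against c_0 f + c_1 Df + … from the top degree down determines the c_i
solution: c_0 = -3, c_1 = 3/2, c_2 = -3/2


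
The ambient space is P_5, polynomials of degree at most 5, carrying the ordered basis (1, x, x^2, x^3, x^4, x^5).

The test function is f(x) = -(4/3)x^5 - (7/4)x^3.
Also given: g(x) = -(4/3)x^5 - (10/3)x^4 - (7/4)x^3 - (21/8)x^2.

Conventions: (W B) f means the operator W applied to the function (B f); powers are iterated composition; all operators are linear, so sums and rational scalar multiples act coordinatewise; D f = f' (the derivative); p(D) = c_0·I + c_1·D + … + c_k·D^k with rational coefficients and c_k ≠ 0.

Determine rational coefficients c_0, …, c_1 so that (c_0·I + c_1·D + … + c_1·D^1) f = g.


D^0 f = -(4/3)x^5 - (7/4)x^3
D^1 f = -(20/3)x^4 - (21/4)x^2
matching coefficients of g against c_0 f + c_1 Df + … from the top degree down determines the c_i
solution: c_0 = 1, c_1 = 1/2

p(D) = I + (1/2)·D, i.e. c_0 = 1, c_1 = 1/2


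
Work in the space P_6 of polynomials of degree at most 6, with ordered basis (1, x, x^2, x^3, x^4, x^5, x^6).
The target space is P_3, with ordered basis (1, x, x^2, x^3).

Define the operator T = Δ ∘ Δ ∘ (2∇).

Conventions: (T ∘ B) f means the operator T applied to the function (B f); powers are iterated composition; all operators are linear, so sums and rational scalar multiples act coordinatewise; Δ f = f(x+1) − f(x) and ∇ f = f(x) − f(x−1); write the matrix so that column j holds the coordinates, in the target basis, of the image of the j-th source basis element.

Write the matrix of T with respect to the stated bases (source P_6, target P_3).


the matrix is [[0, 0, 0, 12, 24, 60, 120]; [0, 0, 0, 0, 48, 120, 360]; [0, 0, 0, 0, 0, 120, 360]; [0, 0, 0, 0, 0, 0, 240]] (rows listed top to bottom)

image of 1: 0
image of x: 0
image of x^2: 0
image of x^3: 12
image of x^4: 48x + 24
image of x^5: 120x^2 + 120x + 60
image of x^6: 240x^3 + 360x^2 + 360x + 120
each image's coordinates form column j of the matrix


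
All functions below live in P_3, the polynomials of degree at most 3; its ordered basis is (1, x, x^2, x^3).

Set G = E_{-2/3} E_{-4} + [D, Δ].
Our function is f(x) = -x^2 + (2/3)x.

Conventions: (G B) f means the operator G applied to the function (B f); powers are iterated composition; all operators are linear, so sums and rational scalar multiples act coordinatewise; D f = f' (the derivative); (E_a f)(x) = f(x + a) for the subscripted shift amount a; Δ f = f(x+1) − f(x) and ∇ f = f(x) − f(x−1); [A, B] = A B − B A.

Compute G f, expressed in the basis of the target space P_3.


g(x) = -x^2 + 10x - 224/9

E_{-4} f = -x^2 + (26/3)x - 56/3
E_{-2/3} E_{-4} f = -x^2 + 10x - 224/9
Δ f = -2x - 1/3
D Δ f = -2
D f = -2x + 2/3
Δ D f = -2
[D, Δ] f = 0
(E_{-2/3} E_{-4} + [D, Δ]) f = -x^2 + 10x - 224/9


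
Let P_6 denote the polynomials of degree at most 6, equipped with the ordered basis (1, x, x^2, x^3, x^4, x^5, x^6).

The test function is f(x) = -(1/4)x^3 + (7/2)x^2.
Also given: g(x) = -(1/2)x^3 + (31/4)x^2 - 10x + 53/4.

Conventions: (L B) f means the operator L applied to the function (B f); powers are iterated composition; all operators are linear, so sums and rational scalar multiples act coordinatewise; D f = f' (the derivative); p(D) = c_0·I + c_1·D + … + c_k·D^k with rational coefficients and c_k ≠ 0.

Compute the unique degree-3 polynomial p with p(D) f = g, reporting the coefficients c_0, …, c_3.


D^0 f = -(1/4)x^3 + (7/2)x^2
D^1 f = -(3/4)x^2 + 7x
D^2 f = -(3/2)x + 7
D^3 f = -3/2
matching coefficients of g against c_0 f + c_1 Df + … from the top degree down determines the c_i
solution: c_0 = 2, c_1 = -1, c_2 = 2, c_3 = 1/2

c_0 = 2, c_1 = -1, c_2 = 2, c_3 = 1/2


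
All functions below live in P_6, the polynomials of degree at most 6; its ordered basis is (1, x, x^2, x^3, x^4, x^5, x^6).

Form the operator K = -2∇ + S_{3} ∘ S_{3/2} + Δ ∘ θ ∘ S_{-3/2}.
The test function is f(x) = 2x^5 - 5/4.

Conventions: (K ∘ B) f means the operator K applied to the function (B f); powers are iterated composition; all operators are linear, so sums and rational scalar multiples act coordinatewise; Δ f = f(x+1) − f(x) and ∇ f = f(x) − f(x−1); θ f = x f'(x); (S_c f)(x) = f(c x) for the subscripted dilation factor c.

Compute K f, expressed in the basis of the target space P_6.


g(x) = (59049/16)x^5 - (6395/16)x^4 - (5755/8)x^3 - (6395/8)x^2 - (5755/16)x - 1299/16

∇ f = 10x^4 - 20x^3 + 20x^2 - 10x + 2
(-2∇) f = -20x^4 + 40x^3 - 40x^2 + 20x - 4
S_{3/2} f = (243/16)x^5 - 5/4
S_{3} S_{3/2} f = (59049/16)x^5 - 5/4
S_{-3/2} f = -(243/16)x^5 - 5/4
θ S_{-3/2} f = -(1215/16)x^5
Δ (θ ∘ S_{-3/2}) f = -(6075/16)x^4 - (6075/8)x^3 - (6075/8)x^2 - (6075/16)x - 1215/16
(-2∇ + S_{3} ∘ S_{3/2} + Δ ∘ θ ∘ S_{-3/2}) f = (59049/16)x^5 - (6395/16)x^4 - (5755/8)x^3 - (6395/8)x^2 - (5755/16)x - 1299/16


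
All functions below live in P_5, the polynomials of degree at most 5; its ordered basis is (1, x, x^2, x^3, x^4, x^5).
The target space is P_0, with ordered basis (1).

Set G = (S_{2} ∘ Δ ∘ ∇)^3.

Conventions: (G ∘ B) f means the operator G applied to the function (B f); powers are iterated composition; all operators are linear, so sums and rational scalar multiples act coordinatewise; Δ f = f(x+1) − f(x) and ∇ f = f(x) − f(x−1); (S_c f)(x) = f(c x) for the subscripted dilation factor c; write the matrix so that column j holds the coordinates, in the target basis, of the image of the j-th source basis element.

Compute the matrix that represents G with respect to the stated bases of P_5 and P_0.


image of 1: 0
image of x: 0
image of x^2: 0
image of x^3: 0
image of x^4: 0
image of x^5: 0
each image's coordinates form column j of the matrix

the matrix is [[0, 0, 0, 0, 0, 0]] (rows listed top to bottom)


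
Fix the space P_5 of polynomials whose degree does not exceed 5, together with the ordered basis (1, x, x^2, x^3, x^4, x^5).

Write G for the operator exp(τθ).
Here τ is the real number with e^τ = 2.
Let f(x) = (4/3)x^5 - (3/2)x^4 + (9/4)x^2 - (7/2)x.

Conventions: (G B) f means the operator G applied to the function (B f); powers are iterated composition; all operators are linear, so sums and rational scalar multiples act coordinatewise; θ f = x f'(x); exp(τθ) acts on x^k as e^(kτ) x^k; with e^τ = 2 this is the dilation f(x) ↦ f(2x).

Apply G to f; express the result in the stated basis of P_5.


exp(τθ) x^k = e^(kτ) x^k; with e^τ = 2 this sends x^k to 2^k x^k
x ↦ 2 x
x^2 ↦ 4 x^2
x^4 ↦ 16 x^4
x^5 ↦ 32 x^5
applying this coordinatewise to f: exp(τθ) f = (128/3)x^5 - 24x^4 + 9x^2 - 7x

g(x) = (128/3)x^5 - 24x^4 + 9x^2 - 7x


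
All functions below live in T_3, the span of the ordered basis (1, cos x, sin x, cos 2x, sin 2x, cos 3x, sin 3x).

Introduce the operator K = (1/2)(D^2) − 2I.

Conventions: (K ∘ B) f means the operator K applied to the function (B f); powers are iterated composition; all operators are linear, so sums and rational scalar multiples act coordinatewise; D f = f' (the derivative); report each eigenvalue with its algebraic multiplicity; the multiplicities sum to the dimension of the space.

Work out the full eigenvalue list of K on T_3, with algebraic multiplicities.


image of 1: -2
image of cos x: -(5/2)cos x
image of sin x: -(5/2)sin x
image of cos 2x: -4cos 2x
image of sin 2x: -4sin 2x
image of cos 3x: -(13/2)cos 3x
image of sin 3x: -(13/2)sin 3x
the matrix is diagonal; its diagonal is (-2, -5/2, -5/2, -4, -4, -13/2, -13/2)
for a triangular matrix the eigenvalues are the diagonal entries, with algebraic multiplicity their repetition count

λ = -13/2 (multiplicity 2), λ = -4 (multiplicity 2), λ = -5/2 (multiplicity 2), λ = -2 (multiplicity 1)


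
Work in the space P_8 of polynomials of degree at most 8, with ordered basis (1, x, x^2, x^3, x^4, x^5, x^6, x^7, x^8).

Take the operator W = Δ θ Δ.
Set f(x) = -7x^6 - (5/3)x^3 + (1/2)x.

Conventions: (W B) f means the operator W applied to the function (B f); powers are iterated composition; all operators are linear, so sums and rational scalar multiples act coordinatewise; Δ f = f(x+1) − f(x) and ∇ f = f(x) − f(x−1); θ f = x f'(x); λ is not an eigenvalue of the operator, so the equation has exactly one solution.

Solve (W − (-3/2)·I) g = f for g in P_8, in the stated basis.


write g with unknown coordinates in the stated basis and equate coefficients in (W − (-3/2)·I) g = f
solving from the highest basis element down gives g = -(14/3)x^6 + (1400/3)x^4 + (15110/9)x^3 - (25760/3)x^2 - (271237/9)x - 60812/9
check: W g = -700x^4 - 2520x^3 + 12880x^2 + (135620/3)x + 30406/3
so W g − (-3/2)·g = -7x^6 - (5/3)x^3 + (1/2)x = f ✓

the result is g(x) = -(14/3)x^6 + (1400/3)x^4 + (15110/9)x^3 - (25760/3)x^2 - (271237/9)x - 60812/9


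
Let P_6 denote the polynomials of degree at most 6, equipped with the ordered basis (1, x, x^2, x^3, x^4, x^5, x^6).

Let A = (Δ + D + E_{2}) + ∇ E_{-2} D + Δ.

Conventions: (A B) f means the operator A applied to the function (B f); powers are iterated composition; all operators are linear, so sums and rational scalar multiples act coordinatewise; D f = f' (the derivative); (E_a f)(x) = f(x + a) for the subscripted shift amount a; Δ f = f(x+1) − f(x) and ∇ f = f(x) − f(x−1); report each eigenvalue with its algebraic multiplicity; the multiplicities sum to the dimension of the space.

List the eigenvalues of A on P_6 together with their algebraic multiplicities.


λ = 1 (multiplicity 7)

image of 1: 1
image of x: x + 5
image of x^2: x^2 + 10x + 8
image of x^3: x^3 + 15x^2 + 24x - 5
image of x^4: x^4 + 20x^3 + 48x^2 - 20x + 94
image of x^5: x^5 + 25x^4 + 80x^3 - 50x^2 + 470x - 291
image of x^6: x^6 + 30x^5 + 120x^4 - 100x^3 + 1410x^2 - 1746x + 1332
the matrix is upper triangular; its diagonal is (1, 1, 1, 1, 1, 1, 1)
for a triangular matrix the eigenvalues are the diagonal entries, with algebraic multiplicity their repetition count


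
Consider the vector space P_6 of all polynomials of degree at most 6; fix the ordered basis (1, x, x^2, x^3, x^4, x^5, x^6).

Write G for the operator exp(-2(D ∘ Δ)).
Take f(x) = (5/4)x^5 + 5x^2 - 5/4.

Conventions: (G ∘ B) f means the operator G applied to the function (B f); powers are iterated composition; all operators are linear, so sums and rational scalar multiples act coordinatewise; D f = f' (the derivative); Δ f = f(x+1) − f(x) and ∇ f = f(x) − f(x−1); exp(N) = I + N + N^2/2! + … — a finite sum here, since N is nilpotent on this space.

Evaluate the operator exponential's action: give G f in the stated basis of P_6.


order-1 term: -50x^3 - 75x^2 - 50x - 65/2
order-2 term: 300x + 300
the series for exp(-2(D ∘ Δ)) f terminates at order 2
exp(-2(D ∘ Δ)) f = (5/4)x^5 - 50x^3 - 70x^2 + 250x + 1065/4

the image equals g(x) = (5/4)x^5 - 50x^3 - 70x^2 + 250x + 1065/4


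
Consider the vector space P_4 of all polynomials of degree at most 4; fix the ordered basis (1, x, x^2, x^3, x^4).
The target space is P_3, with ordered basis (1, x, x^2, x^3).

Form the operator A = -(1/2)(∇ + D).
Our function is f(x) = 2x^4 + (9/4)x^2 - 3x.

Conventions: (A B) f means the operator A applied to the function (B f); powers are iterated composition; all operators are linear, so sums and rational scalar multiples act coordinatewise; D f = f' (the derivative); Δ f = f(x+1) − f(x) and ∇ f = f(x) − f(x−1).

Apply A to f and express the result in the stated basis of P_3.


the image equals g(x) = -8x^3 + 6x^2 - (17/2)x + 41/8

∇ f = 8x^3 - 12x^2 + (25/2)x - 29/4
D f = 8x^3 + (9/2)x - 3
(∇ + D) f = 16x^3 - 12x^2 + 17x - 41/4
(-(1/2)(∇ + D)) f = -8x^3 + 6x^2 - (17/2)x + 41/8


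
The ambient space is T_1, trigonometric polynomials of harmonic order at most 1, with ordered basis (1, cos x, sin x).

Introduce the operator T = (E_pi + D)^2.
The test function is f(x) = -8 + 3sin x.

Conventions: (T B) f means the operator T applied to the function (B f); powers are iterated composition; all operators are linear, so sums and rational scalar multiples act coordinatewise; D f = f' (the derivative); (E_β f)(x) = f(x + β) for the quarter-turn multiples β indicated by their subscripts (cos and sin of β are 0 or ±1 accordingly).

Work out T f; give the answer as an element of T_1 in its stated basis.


E_pi f = -8 - 3sin x
D f = 3cos x
(E_pi + D) f = -8 + 3cos x - 3sin x
E_pi (E_pi + D) f = -8 - 3cos x + 3sin x
D (E_pi + D) f = -3cos x - 3sin x
(E_pi + D) (E_pi + D) f = -8 - 6cos x

the image equals g(x) = -8 - 6cos x


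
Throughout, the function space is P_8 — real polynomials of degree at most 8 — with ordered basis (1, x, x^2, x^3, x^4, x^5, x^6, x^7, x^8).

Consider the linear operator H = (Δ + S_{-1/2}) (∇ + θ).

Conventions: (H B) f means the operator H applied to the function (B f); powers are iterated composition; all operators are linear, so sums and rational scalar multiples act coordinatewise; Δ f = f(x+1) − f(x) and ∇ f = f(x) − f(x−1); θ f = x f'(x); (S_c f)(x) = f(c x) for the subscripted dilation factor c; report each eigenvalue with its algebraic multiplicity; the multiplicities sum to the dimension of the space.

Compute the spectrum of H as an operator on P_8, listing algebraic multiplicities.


image of 1: 0
image of x: -(1/2)x + 2
image of x^2: (1/2)x^2 + 3x + 3
image of x^3: -(3/8)x^3 + (39/4)x^2 + (33/2)x + 4
image of x^4: (1/4)x^4 + (31/2)x^3 + (69/2)x^2 + 14x + 5
image of x^5: -(5/32)x^5 + (405/16)x^4 + (285/4)x^3 + (105/2)x^2 + (75/2)x + 6
image of x^6: (3/32)x^6 + (573/16)x^5 + (1905/16)x^4 + (235/2)x^3 + (465/4)x^2 + 33x + 7
image of x^7: -(7/128)x^7 + (3143/64)x^6 + (6069/32)x^5 + (3955/16)x^4 + (2555/8)x^3 + (609/4)x^2 + (133/2)x + 8
image of x^8: (1/32)x^8 + (1023/16)x^7 + (4473/16)x^6 + (1785/4)x^5 + (5565/8)x^4 + 441x^3 + 273x^2 + 60x + 9
the matrix is upper triangular; its diagonal is (0, -1/2, 1/2, -3/8, 1/4, -5/32, 3/32, -7/128, 1/32)
for a triangular matrix the eigenvalues are the diagonal entries, with algebraic multiplicity their repetition count

λ = -1/2 (multiplicity 1), λ = -3/8 (multiplicity 1), λ = -5/32 (multiplicity 1), λ = -7/128 (multiplicity 1), λ = 0 (multiplicity 1), λ = 1/32 (multiplicity 1), λ = 3/32 (multiplicity 1), λ = 1/4 (multiplicity 1), λ = 1/2 (multiplicity 1)


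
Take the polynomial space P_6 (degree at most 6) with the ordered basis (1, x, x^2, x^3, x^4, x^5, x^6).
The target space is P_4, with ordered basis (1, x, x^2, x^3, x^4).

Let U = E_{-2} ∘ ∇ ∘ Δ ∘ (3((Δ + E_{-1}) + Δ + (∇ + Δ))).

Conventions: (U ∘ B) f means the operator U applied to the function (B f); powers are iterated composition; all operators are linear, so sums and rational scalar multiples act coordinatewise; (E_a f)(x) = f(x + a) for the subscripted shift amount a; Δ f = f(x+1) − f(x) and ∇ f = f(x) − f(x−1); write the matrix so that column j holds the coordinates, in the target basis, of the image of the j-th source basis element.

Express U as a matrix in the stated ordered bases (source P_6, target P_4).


the matrix is [[0, 0, 6, 18, -174, 810, -3054]; [0, 0, 0, 18, 72, -870, 4860]; [0, 0, 0, 0, 36, 180, -2610]; [0, 0, 0, 0, 0, 60, 360]; [0, 0, 0, 0, 0, 0, 90]] (rows listed top to bottom)

image of 1: 0
image of x: 0
image of x^2: 6
image of x^3: 18x + 18
image of x^4: 36x^2 + 72x - 174
image of x^5: 60x^3 + 180x^2 - 870x + 810
image of x^6: 90x^4 + 360x^3 - 2610x^2 + 4860x - 3054
each image's coordinates form column j of the matrix


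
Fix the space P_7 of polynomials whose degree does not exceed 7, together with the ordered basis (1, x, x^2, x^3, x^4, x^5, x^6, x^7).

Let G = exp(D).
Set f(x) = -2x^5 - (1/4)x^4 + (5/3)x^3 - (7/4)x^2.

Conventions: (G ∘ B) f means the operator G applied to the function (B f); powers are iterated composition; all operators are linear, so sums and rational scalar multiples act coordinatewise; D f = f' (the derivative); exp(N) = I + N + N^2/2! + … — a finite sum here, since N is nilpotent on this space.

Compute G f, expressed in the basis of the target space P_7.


order-1 term: -10x^4 - x^3 + 5x^2 - (7/2)x
order-2 term: -20x^3 - (3/2)x^2 + 5x - 7/4
order-3 term: -20x^2 - x + 5/3
order-4 term: -10x - 1/4
order-5 term: -2
the series for exp(D) f terminates at order 5
exp(D) f = -2x^5 - (41/4)x^4 - (58/3)x^3 - (73/4)x^2 - (19/2)x - 7/3

the result is g(x) = -2x^5 - (41/4)x^4 - (58/3)x^3 - (73/4)x^2 - (19/2)x - 7/3


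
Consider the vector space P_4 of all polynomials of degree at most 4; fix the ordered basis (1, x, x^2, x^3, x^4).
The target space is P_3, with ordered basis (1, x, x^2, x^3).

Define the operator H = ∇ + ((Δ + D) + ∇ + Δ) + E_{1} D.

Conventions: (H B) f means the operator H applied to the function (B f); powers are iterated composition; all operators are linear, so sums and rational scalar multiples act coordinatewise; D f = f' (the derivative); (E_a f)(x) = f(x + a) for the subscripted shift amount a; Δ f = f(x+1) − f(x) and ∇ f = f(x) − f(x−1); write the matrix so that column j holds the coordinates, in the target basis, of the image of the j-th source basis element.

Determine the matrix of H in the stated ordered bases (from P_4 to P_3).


image of 1: 0
image of x: 6
image of x^2: 12x + 2
image of x^3: 18x^2 + 6x + 7
image of x^4: 24x^3 + 12x^2 + 28x + 4
each image's coordinates form column j of the matrix

the matrix is [[0, 6, 2, 7, 4]; [0, 0, 12, 6, 28]; [0, 0, 0, 18, 12]; [0, 0, 0, 0, 24]] (rows listed top to bottom)


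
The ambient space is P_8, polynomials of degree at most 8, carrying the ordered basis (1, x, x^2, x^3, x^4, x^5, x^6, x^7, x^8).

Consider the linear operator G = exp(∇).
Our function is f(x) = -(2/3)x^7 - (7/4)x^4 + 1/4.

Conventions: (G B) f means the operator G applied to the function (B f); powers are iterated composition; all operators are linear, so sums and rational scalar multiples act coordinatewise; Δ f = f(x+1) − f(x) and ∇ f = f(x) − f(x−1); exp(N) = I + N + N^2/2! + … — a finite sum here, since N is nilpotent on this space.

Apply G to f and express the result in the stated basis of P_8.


the result is g(x) = -(2/3)x^7 - (14/3)x^6 + (259/12)x^4 - (91/3)x^3 - 28x^2 + 49x - 15/2

order-1 term: -(14/3)x^6 + 14x^5 - (70/3)x^4 + (49/3)x^3 - (7/2)x^2 - (7/3)x + 13/12
order-2 term: -14x^5 + 70x^4 - (490/3)x^3 + (399/2)x^2 - (371/3)x + 119/4
order-3 term: -(70/3)x^4 + 140x^3 - 350x^2 + 413x - 1141/6
order-4 term: -(70/3)x^3 + 140x^2 - (910/3)x + 2779/12
order-5 term: -14x^2 + 70x - 280/3
order-6 term: -(14/3)x + 14
order-7 term: -2/3
the series for exp(∇) f terminates at order 7
exp(∇) f = -(2/3)x^7 - (14/3)x^6 + (259/12)x^4 - (91/3)x^3 - 28x^2 + 49x - 15/2


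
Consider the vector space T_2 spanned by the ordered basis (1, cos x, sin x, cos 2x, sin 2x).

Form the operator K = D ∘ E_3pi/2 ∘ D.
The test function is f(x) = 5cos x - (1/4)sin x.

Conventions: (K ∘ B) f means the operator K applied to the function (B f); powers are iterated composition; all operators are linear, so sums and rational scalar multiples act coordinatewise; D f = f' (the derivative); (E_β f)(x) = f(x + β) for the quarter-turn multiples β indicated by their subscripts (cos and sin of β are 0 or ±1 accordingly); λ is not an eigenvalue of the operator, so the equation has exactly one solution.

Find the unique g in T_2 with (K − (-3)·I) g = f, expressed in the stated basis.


the image equals g(x) = (61/40)cos x + (17/40)sin x

write g with unknown coordinates in the stated basis and equate coefficients in (K − (-3)·I) g = f
solving from the highest basis element down gives g = (61/40)cos x + (17/40)sin x
check: K g = (17/40)cos x - (61/40)sin x
so K g − (-3)·g = 5cos x - (1/4)sin x = f ✓


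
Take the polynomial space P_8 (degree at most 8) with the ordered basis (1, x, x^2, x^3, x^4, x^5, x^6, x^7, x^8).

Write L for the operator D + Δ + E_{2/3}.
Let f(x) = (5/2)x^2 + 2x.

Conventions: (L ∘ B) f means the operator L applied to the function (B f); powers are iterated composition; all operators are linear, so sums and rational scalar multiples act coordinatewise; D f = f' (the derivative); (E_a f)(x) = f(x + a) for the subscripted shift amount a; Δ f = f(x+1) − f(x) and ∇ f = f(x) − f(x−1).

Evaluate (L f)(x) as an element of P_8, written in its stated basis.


g(x) = (5/2)x^2 + (46/3)x + 161/18

D f = 5x + 2
Δ f = 5x + 9/2
E_{2/3} f = (5/2)x^2 + (16/3)x + 22/9
(D + Δ + E_{2/3}) f = (5/2)x^2 + (46/3)x + 161/18


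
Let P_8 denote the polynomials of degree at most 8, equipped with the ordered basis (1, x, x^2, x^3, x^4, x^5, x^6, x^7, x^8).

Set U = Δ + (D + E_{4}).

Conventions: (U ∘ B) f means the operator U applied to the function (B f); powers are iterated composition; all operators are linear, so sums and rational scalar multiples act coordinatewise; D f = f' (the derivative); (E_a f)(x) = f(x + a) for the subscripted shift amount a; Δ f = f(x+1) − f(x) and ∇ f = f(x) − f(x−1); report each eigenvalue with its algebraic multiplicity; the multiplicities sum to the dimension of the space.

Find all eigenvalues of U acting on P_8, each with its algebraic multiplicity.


λ = 1 (multiplicity 9)

image of 1: 1
image of x: x + 6
image of x^2: x^2 + 12x + 17
image of x^3: x^3 + 18x^2 + 51x + 65
image of x^4: x^4 + 24x^3 + 102x^2 + 260x + 257
image of x^5: x^5 + 30x^4 + 170x^3 + 650x^2 + 1285x + 1025
image of x^6: x^6 + 36x^5 + 255x^4 + 1300x^3 + 3855x^2 + 6150x + 4097
image of x^7: x^7 + 42x^6 + 357x^5 + 2275x^4 + 8995x^3 + 21525x^2 + 28679x + 16385
image of x^8: x^8 + 48x^7 + 476x^6 + 3640x^5 + 17990x^4 + 57400x^3 + 114716x^2 + 131080x + 65537
the matrix is upper triangular; its diagonal is (1, 1, 1, 1, 1, 1, 1, 1, 1)
for a triangular matrix the eigenvalues are the diagonal entries, with algebraic multiplicity their repetition count


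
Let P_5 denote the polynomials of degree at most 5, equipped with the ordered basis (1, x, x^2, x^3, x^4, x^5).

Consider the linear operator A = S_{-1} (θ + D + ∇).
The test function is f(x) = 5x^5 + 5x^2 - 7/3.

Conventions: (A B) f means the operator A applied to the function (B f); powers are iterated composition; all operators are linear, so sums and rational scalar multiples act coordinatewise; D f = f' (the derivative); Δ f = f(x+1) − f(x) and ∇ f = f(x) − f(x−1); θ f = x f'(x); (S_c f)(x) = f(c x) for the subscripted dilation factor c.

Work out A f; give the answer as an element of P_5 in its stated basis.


the result is g(x) = -25x^5 + 50x^4 + 50x^3 + 60x^2 + 5x

θ f = 25x^5 + 10x^2
D f = 25x^4 + 10x
∇ f = 25x^4 - 50x^3 + 50x^2 - 15x
(θ + D + ∇) f = 25x^5 + 50x^4 - 50x^3 + 60x^2 - 5x
S_{-1} (θ + D + ∇) f = -25x^5 + 50x^4 + 50x^3 + 60x^2 + 5x


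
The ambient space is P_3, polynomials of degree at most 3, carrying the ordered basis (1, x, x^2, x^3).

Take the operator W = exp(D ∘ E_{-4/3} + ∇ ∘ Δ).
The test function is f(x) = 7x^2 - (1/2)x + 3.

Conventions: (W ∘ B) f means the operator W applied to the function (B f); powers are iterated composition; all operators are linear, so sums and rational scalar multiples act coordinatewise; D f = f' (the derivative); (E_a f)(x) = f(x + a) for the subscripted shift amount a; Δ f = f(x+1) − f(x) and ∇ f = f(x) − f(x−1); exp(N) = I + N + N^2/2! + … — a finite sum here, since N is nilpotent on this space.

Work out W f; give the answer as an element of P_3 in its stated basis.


the result is g(x) = 7x^2 + (27/2)x + 29/6

order-1 term: 14x - 31/6
order-2 term: 7
the series for exp(D ∘ E_{-4/3} + ∇ ∘ Δ) f terminates at order 2
exp(D ∘ E_{-4/3} + ∇ ∘ Δ) f = 7x^2 + (27/2)x + 29/6


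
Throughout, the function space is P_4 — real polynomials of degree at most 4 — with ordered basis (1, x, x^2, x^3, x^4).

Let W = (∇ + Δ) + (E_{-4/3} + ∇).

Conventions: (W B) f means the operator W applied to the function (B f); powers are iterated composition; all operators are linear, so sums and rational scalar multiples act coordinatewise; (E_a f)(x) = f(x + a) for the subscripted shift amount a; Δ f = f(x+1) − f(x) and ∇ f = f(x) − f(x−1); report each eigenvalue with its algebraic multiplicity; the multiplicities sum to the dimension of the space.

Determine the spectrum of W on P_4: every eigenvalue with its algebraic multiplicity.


λ = 1 (multiplicity 5)

image of 1: 1
image of x: x + 5/3
image of x^2: x^2 + (10/3)x + 7/9
image of x^3: x^3 + 5x^2 + (7/3)x + 17/27
image of x^4: x^4 + (20/3)x^3 + (14/3)x^2 + (68/27)x + 175/81
the matrix is upper triangular; its diagonal is (1, 1, 1, 1, 1)
for a triangular matrix the eigenvalues are the diagonal entries, with algebraic multiplicity their repetition count


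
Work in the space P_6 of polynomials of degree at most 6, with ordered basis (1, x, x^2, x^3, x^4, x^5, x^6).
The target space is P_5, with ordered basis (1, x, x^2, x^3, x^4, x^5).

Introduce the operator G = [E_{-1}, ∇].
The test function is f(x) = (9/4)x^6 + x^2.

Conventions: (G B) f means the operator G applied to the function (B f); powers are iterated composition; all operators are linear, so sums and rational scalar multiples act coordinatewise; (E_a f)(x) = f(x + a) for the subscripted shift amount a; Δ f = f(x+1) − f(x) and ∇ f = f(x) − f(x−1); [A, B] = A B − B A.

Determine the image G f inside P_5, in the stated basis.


∇ f = (27/2)x^5 - (135/4)x^4 + 45x^3 - (135/4)x^2 + (31/2)x - 13/4
E_{-1} ∇ f = (27/2)x^5 - (405/4)x^4 + 315x^3 - (2025/4)x^2 + (841/2)x - 579/4
E_{-1} f = (9/4)x^6 - (27/2)x^5 + (135/4)x^4 - 45x^3 + (139/4)x^2 - (31/2)x + 13/4
∇ E_{-1} f = (27/2)x^5 - (405/4)x^4 + 315x^3 - (2025/4)x^2 + (841/2)x - 579/4
[E_{-1}, ∇] f = 0

the result is g(x) = 0


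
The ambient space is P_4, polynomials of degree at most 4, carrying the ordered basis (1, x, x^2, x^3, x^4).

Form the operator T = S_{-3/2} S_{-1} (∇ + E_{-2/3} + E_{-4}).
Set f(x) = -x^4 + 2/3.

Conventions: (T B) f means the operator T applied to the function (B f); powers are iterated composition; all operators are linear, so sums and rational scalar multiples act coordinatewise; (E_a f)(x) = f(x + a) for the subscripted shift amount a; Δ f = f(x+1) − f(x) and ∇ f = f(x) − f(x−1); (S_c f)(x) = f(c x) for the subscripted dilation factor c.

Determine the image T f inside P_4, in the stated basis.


∇ f = -4x^3 + 6x^2 - 4x + 1
E_{-2/3} f = -x^4 + (8/3)x^3 - (8/3)x^2 + (32/27)x + 38/81
E_{-4} f = -x^4 + 16x^3 - 96x^2 + 256x - 766/3
(∇ + E_{-2/3} + E_{-4}) f = -2x^4 + (44/3)x^3 - (278/3)x^2 + (6836/27)x - 20563/81
S_{-1} (∇ + E_{-2/3} + E_{-4}) f = -2x^4 - (44/3)x^3 - (278/3)x^2 - (6836/27)x - 20563/81
S_{-3/2} S_{-1} (∇ + E_{-2/3} + E_{-4}) f = -(81/8)x^4 + (99/2)x^3 - (417/2)x^2 + (3418/9)x - 20563/81

the result is g(x) = -(81/8)x^4 + (99/2)x^3 - (417/2)x^2 + (3418/9)x - 20563/81


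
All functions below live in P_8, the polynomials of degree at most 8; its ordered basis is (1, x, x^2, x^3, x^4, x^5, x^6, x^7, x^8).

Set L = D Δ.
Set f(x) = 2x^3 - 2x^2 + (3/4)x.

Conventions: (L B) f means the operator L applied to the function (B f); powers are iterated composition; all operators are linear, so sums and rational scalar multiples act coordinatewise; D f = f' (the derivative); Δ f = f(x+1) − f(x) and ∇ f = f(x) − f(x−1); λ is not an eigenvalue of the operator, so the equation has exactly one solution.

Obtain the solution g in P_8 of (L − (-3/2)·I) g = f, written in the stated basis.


write g with unknown coordinates in the stated basis and equate coefficients in (L − (-3/2)·I) g = f
solving from the highest basis element down gives g = (4/3)x^3 - (4/3)x^2 - (29/6)x - 8/9
check: L g = 8x + 4/3
so L g − (-3/2)·g = 2x^3 - 2x^2 + (3/4)x = f ✓

the result is g(x) = (4/3)x^3 - (4/3)x^2 - (29/6)x - 8/9


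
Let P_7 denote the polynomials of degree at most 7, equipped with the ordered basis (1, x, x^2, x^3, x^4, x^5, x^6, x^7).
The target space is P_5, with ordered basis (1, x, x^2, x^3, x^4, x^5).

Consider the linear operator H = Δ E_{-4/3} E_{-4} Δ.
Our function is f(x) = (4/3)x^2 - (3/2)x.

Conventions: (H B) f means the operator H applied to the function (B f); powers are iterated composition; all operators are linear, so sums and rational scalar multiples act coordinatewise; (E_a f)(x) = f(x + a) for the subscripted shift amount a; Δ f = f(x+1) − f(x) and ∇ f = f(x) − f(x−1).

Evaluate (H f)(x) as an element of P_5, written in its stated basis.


the image equals g(x) = 8/3

Δ f = (8/3)x - 1/6
E_{-4} Δ f = (8/3)x - 65/6
E_{-4/3} (E_{-4} Δ) f = (8/3)x - 259/18
Δ E_{-4/3} (E_{-4} Δ) f = 8/3


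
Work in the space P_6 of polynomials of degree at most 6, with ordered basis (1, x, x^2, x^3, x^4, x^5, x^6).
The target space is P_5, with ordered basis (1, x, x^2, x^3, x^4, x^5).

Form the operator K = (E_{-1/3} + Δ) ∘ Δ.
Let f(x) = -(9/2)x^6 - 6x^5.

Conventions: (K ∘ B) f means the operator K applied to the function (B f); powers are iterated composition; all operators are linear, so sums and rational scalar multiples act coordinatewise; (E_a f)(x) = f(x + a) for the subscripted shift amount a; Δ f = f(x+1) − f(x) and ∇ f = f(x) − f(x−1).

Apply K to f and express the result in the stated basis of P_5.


the result is g(x) = -27x^5 - (375/2)x^4 - 710x^3 - (2675/2)x^2 - (11153/9)x - 24851/54

Δ f = -27x^5 - (195/2)x^4 - 150x^3 - (255/2)x^2 - 57x - 21/2
E_{-1/3} Δ f = -27x^5 - (105/2)x^4 - 50x^3 - (65/2)x^2 - (83/9)x - 65/54
Δ Δ f = -135x^4 - 660x^3 - 1305x^2 - 1230x - 459
(E_{-1/3} + Δ) Δ f = -27x^5 - (375/2)x^4 - 710x^3 - (2675/2)x^2 - (11153/9)x - 24851/54


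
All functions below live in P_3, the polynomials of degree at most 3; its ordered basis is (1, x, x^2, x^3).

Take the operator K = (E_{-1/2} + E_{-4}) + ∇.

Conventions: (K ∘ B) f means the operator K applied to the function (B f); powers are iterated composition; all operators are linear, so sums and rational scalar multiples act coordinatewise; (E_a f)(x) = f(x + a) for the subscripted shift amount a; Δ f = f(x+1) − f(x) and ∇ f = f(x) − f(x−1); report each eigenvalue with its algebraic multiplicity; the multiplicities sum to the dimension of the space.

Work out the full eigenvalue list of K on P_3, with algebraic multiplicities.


λ = 2 (multiplicity 4)

image of 1: 2
image of x: 2x - 7/2
image of x^2: 2x^2 - 7x + 61/4
image of x^3: 2x^3 - (21/2)x^2 + (183/4)x - 505/8
the matrix is upper triangular; its diagonal is (2, 2, 2, 2)
for a triangular matrix the eigenvalues are the diagonal entries, with algebraic multiplicity their repetition count


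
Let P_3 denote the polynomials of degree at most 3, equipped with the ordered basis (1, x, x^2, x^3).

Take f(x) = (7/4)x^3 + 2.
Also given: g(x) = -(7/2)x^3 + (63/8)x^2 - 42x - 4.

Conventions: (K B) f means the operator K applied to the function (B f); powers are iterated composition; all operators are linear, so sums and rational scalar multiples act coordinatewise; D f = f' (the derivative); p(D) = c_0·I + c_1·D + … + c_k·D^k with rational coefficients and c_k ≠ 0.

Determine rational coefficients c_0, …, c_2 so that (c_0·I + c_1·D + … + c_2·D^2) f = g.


c_0 = -2, c_1 = 3/2, c_2 = -4

D^0 f = (7/4)x^3 + 2
D^1 f = (21/4)x^2
D^2 f = (21/2)x
matching coefficients of g against c_0 f + c_1 Df + … from the top degree down determines the c_i
solution: c_0 = -2, c_1 = 3/2, c_2 = -4


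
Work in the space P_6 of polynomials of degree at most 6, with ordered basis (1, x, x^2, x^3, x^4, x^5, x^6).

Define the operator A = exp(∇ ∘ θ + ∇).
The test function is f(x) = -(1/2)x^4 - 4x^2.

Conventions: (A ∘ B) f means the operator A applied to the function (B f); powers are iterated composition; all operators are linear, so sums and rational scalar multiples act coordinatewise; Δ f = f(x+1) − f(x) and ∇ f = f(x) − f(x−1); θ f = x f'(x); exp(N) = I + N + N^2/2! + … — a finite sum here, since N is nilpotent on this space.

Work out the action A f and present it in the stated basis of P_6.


order-1 term: -10x^3 + 15x^2 - 34x + 29/2
order-2 term: -60x^2 + 105x - 153/2
order-3 term: -120x + 130
order-4 term: -60
the series for exp(∇ ∘ θ + ∇) f terminates at order 4
exp(∇ ∘ θ + ∇) f = -(1/2)x^4 - 10x^3 - 49x^2 - 49x + 8

g(x) = -(1/2)x^4 - 10x^3 - 49x^2 - 49x + 8


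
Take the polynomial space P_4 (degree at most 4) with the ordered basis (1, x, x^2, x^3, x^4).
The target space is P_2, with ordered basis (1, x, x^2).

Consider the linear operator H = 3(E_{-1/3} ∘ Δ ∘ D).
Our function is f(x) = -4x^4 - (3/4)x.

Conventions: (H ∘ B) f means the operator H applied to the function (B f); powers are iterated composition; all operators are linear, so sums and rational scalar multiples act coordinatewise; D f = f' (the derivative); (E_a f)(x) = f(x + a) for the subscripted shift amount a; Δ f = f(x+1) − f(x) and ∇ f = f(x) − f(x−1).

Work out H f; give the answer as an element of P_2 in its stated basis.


D f = -16x^3 - 3/4
Δ D f = -48x^2 - 48x - 16
E_{-1/3} Δ D f = -48x^2 - 16x - 16/3
(3(E_{-1/3} ∘ Δ ∘ D)) f = -144x^2 - 48x - 16

the image equals g(x) = -144x^2 - 48x - 16


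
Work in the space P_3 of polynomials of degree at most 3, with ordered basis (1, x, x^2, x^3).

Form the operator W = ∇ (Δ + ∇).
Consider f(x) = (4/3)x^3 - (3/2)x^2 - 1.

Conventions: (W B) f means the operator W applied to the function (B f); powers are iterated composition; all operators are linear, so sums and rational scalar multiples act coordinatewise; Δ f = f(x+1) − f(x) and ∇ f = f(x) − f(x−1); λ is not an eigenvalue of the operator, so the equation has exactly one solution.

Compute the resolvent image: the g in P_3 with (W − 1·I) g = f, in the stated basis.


write g with unknown coordinates in the stated basis and equate coefficients in (W − 1·I) g = f
solving from the highest basis element down gives g = -(4/3)x^3 + (3/2)x^2 - 16x + 15
check: W g = -16x + 14
so W g − 1·g = (4/3)x^3 - (3/2)x^2 - 1 = f ✓

g(x) = -(4/3)x^3 + (3/2)x^2 - 16x + 15


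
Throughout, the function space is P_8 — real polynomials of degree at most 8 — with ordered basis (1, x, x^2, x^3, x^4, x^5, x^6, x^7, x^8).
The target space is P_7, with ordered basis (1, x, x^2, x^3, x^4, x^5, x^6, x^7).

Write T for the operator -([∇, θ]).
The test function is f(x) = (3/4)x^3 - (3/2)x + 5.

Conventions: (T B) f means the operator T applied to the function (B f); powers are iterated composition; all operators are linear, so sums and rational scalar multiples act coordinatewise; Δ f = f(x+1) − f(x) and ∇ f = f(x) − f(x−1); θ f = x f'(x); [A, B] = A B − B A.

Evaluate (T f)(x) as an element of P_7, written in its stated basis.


θ f = (9/4)x^3 - (3/2)x
∇ θ f = (27/4)x^2 - (27/4)x + 3/4
∇ f = (9/4)x^2 - (9/4)x - 3/4
θ ∇ f = (9/2)x^2 - (9/4)x
[∇, θ] f = (9/4)x^2 - (9/2)x + 3/4
(-([∇, θ])) f = -(9/4)x^2 + (9/2)x - 3/4

the result is g(x) = -(9/4)x^2 + (9/2)x - 3/4
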